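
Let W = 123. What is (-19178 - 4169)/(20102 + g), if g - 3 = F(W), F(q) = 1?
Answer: -23347/20106 ≈ -1.1612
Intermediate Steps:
g = 4 (g = 3 + 1 = 4)
(-19178 - 4169)/(20102 + g) = (-19178 - 4169)/(20102 + 4) = -23347/20106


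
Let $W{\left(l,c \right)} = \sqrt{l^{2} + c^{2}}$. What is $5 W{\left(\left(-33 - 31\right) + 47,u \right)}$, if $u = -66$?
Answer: $5 \sqrt{4645} \approx 340.77$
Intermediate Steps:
$W{\left(l,c \right)} = \sqrt{c^{2} + l^{2}}$
$5 W{\left(\left(-33 - 31\right) + 47,u \right)} = 5 \sqrt{\left(-66\right)^{2} + \left(\left(-33 - 31\right) + 47\right)^{2}} = 5 \sqrt{4356 + \left(-64 + 47\right)^{2}} = 5 \sqrt{4356 + \left(-17\right)^{2}} = 5 \sqrt{4356 + 289} = 5 \sqrt{4645}$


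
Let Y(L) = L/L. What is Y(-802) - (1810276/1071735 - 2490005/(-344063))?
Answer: -2922730140758/368744359305 ≈ -7.9262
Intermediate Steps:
Y(L) = 1
Y(-802) - (1810276/1071735 - 2490005/(-344063)) = 1 - (1810276/1071735 - 2490005/(-344063)) = 1 - (1810276*(1/1071735) - 2490005*(-1/344063)) = 1 - (1810276/1071735 + 2490005/344063) = 1 - 1*3291474500063/368744359305 = 1 - 3291474500063/368744359305 = -2922730140758/368744359305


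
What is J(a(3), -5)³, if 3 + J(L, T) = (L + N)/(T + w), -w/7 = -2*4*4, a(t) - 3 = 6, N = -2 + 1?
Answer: -273359449/10503459 ≈ -26.026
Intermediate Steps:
N = -1
a(t) = 9 (a(t) = 3 + 6 = 9)
w = 224 (w = -7*(-2*4)*4 = -(-56)*4 = -7*(-32) = 224)
J(L, T) = -3 + (-1 + L)/(224 + T) (J(L, T) = -3 + (L - 1)/(T + 224) = -3 + (-1 + L)/(224 + T))
J(a(3), -5)³ = ((-673 + 9 - 3*(-5))/(224 - 5))³ = ((-673 + 9 + 15)/219)³ = ((1/219)*(-649))³ = (-649/219)³ = -273359449/10503459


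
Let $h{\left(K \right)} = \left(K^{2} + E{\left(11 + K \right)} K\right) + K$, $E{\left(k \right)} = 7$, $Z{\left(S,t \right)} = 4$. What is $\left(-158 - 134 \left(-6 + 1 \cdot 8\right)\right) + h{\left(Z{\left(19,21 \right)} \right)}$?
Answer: $-378$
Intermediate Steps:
$h{\left(K \right)} = K^{2} + 8 K$ ($h{\left(K \right)} = \left(K^{2} + 7 K\right) + K = K^{2} + 8 K$)
$\left(-158 - 134 \left(-6 + 1 \cdot 8\right)\right) + h{\left(Z{\left(19,21 \right)} \right)} = \left(-158 - 134 \left(-6 + 1 \cdot 8\right)\right) + 4 \left(8 + 4\right) = \left(-158 - 134 \left(-6 + 8\right)\right) + 4 \cdot 12 = \left(-158 - 268\right) + 48 = -426 + 48 = -378$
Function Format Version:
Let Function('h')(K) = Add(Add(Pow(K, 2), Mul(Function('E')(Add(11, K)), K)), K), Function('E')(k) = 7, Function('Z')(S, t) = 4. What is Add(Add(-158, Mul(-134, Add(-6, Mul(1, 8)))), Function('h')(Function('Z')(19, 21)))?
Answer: -378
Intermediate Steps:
Function('h')(K) = Add(Pow(K, 2), Mul(8, K)) (Function('h')(K) = Add(Add(Pow(K, 2), Mul(7, K)), K) = Add(Pow(K, 2), Mul(8, K)))
Add(Add(-158, Mul(-134, Add(-6, Mul(1, 8)))), Function('h')(Function('Z')(19, 21))) = Add(Add(-158, Mul(-134, Add(-6, Mul(1, 8)))), Mul(4, Add(8, 4))) = Add(Add(-158, Mul(-134, Add(-6, 8))), Mul(4, 12)) = Add(Add(-158, Mul(-134, 2)), 48) = Add(Add(-158, -268), 48) = Add(-426, 48) = -378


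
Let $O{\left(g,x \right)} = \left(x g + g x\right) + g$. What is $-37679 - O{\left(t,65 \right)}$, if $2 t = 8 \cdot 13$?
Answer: $-44491$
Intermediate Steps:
$t = 52$ ($t = \frac{8 \cdot 13}{2} = \frac{1}{2} \cdot 104 = 52$)
$O{\left(g,x \right)} = g + 2 g x$ ($O{\left(g,x \right)} = \left(g x + g x\right) + g = 2 g x + g = g + 2 g x$)
$-37679 - O{\left(t,65 \right)} = -37679 - 52 \left(1 + 2 \cdot 65\right) = -37679 - 52 \left(1 + 130\right) = -37679 - 52 \cdot 131 = -37679 - 6812 = -44491$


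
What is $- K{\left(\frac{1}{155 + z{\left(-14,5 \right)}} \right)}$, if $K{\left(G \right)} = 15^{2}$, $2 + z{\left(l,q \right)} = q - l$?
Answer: $-225$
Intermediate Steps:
$z{\left(l,q \right)} = -2 + q - l$ ($z{\left(l,q \right)} = -2 - \left(l - q\right) = -2 + q - l$)
$K{\left(G \right)} = 225$
$- K{\left(\frac{1}{155 + z{\left(-14,5 \right)}} \right)} = \left(-1\right) 225 = -225$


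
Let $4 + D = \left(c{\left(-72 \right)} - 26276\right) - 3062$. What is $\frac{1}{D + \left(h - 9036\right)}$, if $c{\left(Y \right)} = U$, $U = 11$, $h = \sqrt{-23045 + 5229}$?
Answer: $- \frac{38367}{1472044505} - \frac{2 i \sqrt{4454}}{1472044505} \approx -2.6064 \cdot 10^{-5} - 9.0674 \cdot 10^{-8} i$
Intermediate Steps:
$h = 2 i \sqrt{4454}$ ($h = \sqrt{-17816} = 2 i \sqrt{4454} \approx 133.48 i$)
$c{\left(Y \right)} = 11$
$D = -29331$ ($D = -4 + \left(\left(11 - 26276\right) - 3062\right) = -4 - 29327 = -29331$)
$\frac{1}{D + \left(h - 9036\right)} = \frac{1}{-29331 - \left(9036 - 2 i \sqrt{4454}\right)} = \frac{1}{-38367 + 2 i \sqrt{4454}}$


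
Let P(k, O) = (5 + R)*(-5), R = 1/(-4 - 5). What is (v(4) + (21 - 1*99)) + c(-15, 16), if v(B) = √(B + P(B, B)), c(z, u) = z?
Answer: -93 + 2*I*√46/3 ≈ -93.0 + 4.5216*I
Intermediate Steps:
R = -⅑ (R = 1/(-9) = -⅑ ≈ -0.11111)
P(k, O) = -220/9 (P(k, O) = (5 - ⅑)*(-5) = (44/9)*(-5) = -220/9)
v(B) = √(-220/9 + B) (v(B) = √(B - 220/9) = √(-220/9 + B))
(v(4) + (21 - 1*99)) + c(-15, 16) = (√(-220 + 9*4)/3 + (21 - 1*99)) - 15 = (√(-220 + 36)/3 + (21 - 99)) - 15 = (√(-184)/3 - 78) - 15 = ((2*I*√46)/3 - 78) - 15 = (2*I*√46/3 - 78) - 15 = (-78 + 2*I*√46/3) - 15 = -93 + 2*I*√46/3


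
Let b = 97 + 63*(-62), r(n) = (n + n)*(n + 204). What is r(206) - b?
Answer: 172729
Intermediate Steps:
r(n) = 2*n*(204 + n) (r(n) = (2*n)*(204 + n) = 2*n*(204 + n))
b = -3809 (b = 97 - 3906 = -3809)
r(206) - b = 2*206*(204 + 206) - 1*(-3809) = 2*206*410 + 3809 = 168920 + 3809 = 172729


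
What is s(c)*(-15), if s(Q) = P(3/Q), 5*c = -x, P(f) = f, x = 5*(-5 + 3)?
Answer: -45/2 ≈ -22.500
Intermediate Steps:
x = -10 (x = 5*(-2) = -10)
c = 2 (c = (-1*(-10))/5 = (1/5)*10 = 2)
s(Q) = 3/Q
s(c)*(-15) = (3/2)*(-15) = -45/2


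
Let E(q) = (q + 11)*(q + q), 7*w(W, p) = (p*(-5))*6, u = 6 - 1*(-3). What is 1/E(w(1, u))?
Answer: 49/104220 ≈ 0.00047016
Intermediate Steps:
u = 9 (u = 6 + 3 = 9)
w(W, p) = -30*p/7 (w(W, p) = ((p*(-5))*6)/7 = (-5*p*6)/7 = (-30*p)/7 = -30*p/7)
E(q) = 2*q*(11 + q) (E(q) = (11 + q)*(2*q) = 2*q*(11 + q))
1/E(w(1, u)) = 1/(2*(-30/7*9)*(11 - 30/7*9)) = 1/(2*(-270/7)*(11 - 270/7)) = 1/(2*(-270/7)*(-193/7)) = 1/(104220/49) = 49/104220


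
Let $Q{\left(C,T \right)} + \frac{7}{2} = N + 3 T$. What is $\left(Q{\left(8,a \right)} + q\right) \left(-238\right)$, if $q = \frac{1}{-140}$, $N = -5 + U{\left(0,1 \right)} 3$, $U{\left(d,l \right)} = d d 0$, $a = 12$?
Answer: $- \frac{65433}{10} \approx -6543.3$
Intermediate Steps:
$U{\left(d,l \right)} = 0$ ($U{\left(d,l \right)} = d^{2} \cdot 0 = 0$)
$N = -5$ ($N = -5 + 0 \cdot 3 = -5 + 0 = -5$)
$Q{\left(C,T \right)} = - \frac{17}{2} + 3 T$ ($Q{\left(C,T \right)} = - \frac{7}{2} + \left(-5 + 3 T\right) = - \frac{17}{2} + 3 T$)
$q = - \frac{1}{140} \approx -0.0071429$
$\left(Q{\left(8,a \right)} + q\right) \left(-238\right) = \left(\left(- \frac{17}{2} + 3 \cdot 12\right) - \frac{1}{140}\right) \left(-238\right) = \left(\left(- \frac{17}{2} + 36\right) - \frac{1}{140}\right) \left(-238\right) = \left(\frac{55}{2} - \frac{1}{140}\right) \left(-238\right) = \frac{3849}{140} \left(-238\right) = - \frac{65433}{10}$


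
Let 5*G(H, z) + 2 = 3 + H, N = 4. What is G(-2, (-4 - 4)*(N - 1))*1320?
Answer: -264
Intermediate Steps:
G(H, z) = 1/5 + H/5 (G(H, z) = -2/5 + (3 + H)/5 = -2/5 + (3/5 + H/5) = 1/5 + H/5)
G(-2, (-4 - 4)*(N - 1))*1320 = (1/5 + (1/5)*(-2))*1320 = (1/5 - 2/5)*1320 = -1/5*1320 = -264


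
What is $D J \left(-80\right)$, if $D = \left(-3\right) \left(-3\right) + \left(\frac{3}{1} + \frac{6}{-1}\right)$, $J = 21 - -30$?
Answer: $-24480$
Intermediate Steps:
$J = 51$ ($J = 21 + 30 = 51$)
$D = 6$ ($D = 9 + \left(3 \cdot 1 + 6 \left(-1\right)\right) = 9 + \left(3 - 6\right) = 9 - 3 = 6$)
$D J \left(-80\right) = 6 \cdot 51 \left(-80\right) = 306 \left(-80\right) = -24480$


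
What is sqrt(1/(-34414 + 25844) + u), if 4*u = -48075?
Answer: I*sqrt(882715900445)/8570 ≈ 109.63*I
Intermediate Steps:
u = -48075/4 (u = (1/4)*(-48075) = -48075/4 ≈ -12019.)
sqrt(1/(-34414 + 25844) + u) = sqrt(1/(-34414 + 25844) - 48075/4) = sqrt(1/(-8570) - 48075/4) = sqrt(-1/8570 - 48075/4) = sqrt(-206001377/17140) = I*sqrt(882715900445)/8570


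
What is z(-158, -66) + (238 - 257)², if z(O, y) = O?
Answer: 203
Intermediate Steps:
z(-158, -66) + (238 - 257)² = -158 + (238 - 257)² = -158 + (-19)² = -158 + 361 = 203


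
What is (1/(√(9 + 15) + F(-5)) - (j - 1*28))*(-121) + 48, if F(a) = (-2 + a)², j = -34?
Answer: -17724087/2377 + 242*√6/2377 ≈ -7456.2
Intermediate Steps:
(1/(√(9 + 15) + F(-5)) - (j - 1*28))*(-121) + 48 = (1/(√(9 + 15) + (-2 - 5)²) - (-34 - 1*28))*(-121) + 48 = (1/(√24 + (-7)²) - (-34 - 28))*(-121) + 48 = (1/(2*√6 + 49) - 1*(-62))*(-121) + 48 = (1/(49 + 2*√6) + 62)*(-121) + 48 = (62 + 1/(49 + 2*√6))*(-121) + 48 = (-7502 - 121/(49 + 2*√6)) + 48 = -7454 - 121/(49 + 2*√6)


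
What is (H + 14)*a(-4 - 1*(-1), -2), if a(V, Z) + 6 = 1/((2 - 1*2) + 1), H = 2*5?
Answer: -120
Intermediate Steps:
H = 10
a(V, Z) = -5 (a(V, Z) = -6 + 1/((2 - 1*2) + 1) = -6 + 1/((2 - 2) + 1) = -6 + 1/(0 + 1) = -6 + 1/1 = -6 + 1 = -5)
(H + 14)*a(-4 - 1*(-1), -2) = (10 + 14)*(-5) = 24*(-5) = -120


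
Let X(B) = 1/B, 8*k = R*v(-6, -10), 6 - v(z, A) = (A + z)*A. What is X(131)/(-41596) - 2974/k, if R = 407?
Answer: 64822176757/170768592764 ≈ 0.37959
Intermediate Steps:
v(z, A) = 6 - A*(A + z) (v(z, A) = 6 - (A + z)*A = 6 - A*(A + z))
k = -31339/4 (k = (407*(6 - 1*(-10)² - 1*(-10)*(-6)))/8 = (407*(6 - 1*100 - 60))/8 = (407*(6 - 100 - 60))/8 = (407*(-154))/8 = (⅛)*(-62678) = -31339/4 ≈ -7834.8)
X(131)/(-41596) - 2974/k = 1/(131*(-41596)) - 2974/(-31339/4) = (1/131)*(-1/41596) - 2974*(-4/31339) = -1/5449076 + 11896/31339 = 64822176757/170768592764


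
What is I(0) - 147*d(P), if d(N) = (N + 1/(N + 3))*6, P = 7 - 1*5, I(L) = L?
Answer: -9702/5 ≈ -1940.4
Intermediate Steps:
P = 2 (P = 7 - 5 = 2)
d(N) = 6*N + 6/(3 + N) (d(N) = (N + 1/(3 + N))*6 = 6*N + 6/(3 + N))
I(0) - 147*d(P) = 0 - 882*(1 + 2² + 3*2)/(3 + 2) = 0 - 882*(1 + 4 + 6)/5 = 0 - 882*11/5 = 0 - 147*66/5 = 0 - 9702/5 = -9702/5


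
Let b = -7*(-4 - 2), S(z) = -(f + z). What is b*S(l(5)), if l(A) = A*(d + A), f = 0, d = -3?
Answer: -420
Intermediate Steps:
l(A) = A*(-3 + A)
S(z) = -z (S(z) = -(0 + z) = -z)
b = 42 (b = -7*(-6) = 42)
b*S(l(5)) = 42*(-5*(-3 + 5)) = 42*(-5*2) = 42*(-1*10) = 42*(-10) = -420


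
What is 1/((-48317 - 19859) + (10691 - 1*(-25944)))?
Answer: -1/31541 ≈ -3.1705e-5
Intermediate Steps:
1/((-48317 - 19859) + (10691 - 1*(-25944))) = 1/(-68176 + (10691 + 25944)) = 1/(-68176 + 36635) = 1/(-31541) = -1/31541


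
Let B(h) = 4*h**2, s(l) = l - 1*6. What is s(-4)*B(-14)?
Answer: -7840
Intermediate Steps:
s(l) = -6 + l (s(l) = l - 6 = -6 + l)
s(-4)*B(-14) = (-6 - 4)*(4*(-14)**2) = -40*196 = -10*784 = -7840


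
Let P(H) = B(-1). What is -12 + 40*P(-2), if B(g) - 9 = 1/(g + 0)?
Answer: 308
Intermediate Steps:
B(g) = 9 + 1/g (B(g) = 9 + 1/(g + 0) = 9 + 1/g)
P(H) = 8 (P(H) = 9 + 1/(-1) = 9 - 1 = 8)
-12 + 40*P(-2) = -12 + 40*8 = -12 + 320 = 308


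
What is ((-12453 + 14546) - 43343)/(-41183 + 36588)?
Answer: 8250/919 ≈ 8.9771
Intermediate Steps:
((-12453 + 14546) - 43343)/(-41183 + 36588) = (2093 - 43343)/(-4595) = -41250*(-1/4595) = 8250/919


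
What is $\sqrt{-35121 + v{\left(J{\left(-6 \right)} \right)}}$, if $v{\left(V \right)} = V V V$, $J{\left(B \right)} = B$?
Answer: $i \sqrt{35337} \approx 187.98 i$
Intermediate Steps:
$v{\left(V \right)} = V^{3}$ ($v{\left(V \right)} = V^{2} V = V^{3}$)
$\sqrt{-35121 + v{\left(J{\left(-6 \right)} \right)}} = \sqrt{-35121 + \left(-6\right)^{3}} = \sqrt{-35121 - 216} = \sqrt{-35337} = i \sqrt{35337}$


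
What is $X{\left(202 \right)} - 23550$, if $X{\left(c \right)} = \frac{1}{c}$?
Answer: $- \frac{4757099}{202} \approx -23550.0$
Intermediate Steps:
$X{\left(202 \right)} - 23550 = \frac{1}{202} - 23550 = - \frac{4757099}{202}$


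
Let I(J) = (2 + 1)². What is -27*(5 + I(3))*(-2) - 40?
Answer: 716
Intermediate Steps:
I(J) = 9 (I(J) = 3² = 9)
-27*(5 + I(3))*(-2) - 40 = -27*(5 + 9)*(-2) - 40 = -378*(-2) - 40 = -27*(-28) - 40 = 756 - 40 = 716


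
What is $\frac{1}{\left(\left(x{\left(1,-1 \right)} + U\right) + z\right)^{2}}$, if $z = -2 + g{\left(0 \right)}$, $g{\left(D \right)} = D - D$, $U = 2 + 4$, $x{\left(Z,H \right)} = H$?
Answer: $\frac{1}{9} \approx 0.11111$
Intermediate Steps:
$U = 6$
$g{\left(D \right)} = 0$
$z = -2$ ($z = -2 + 0 = -2$)
$\frac{1}{\left(\left(x{\left(1,-1 \right)} + U\right) + z\right)^{2}} = \frac{1}{\left(\left(-1 + 6\right) - 2\right)^{2}} = \frac{1}{\left(5 - 2\right)^{2}} = \frac{1}{3^{2}} = \frac{1}{9}$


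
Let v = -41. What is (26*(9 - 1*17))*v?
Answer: 8528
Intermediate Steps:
(26*(9 - 1*17))*v = (26*(9 - 1*17))*(-41) = (26*(9 - 17))*(-41) = (26*(-8))*(-41) = -208*(-41) = 8528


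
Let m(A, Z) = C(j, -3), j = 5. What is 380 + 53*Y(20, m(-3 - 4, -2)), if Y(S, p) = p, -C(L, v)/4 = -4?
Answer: 1228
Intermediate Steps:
C(L, v) = 16 (C(L, v) = -4*(-4) = 16)
m(A, Z) = 16
380 + 53*Y(20, m(-3 - 4, -2)) = 380 + 53*16 = 380 + 848 = 1228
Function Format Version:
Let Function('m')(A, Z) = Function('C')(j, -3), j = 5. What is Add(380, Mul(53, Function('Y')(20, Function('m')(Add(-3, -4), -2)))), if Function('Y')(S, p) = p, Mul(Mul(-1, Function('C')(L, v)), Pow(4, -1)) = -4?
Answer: 1228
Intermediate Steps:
Function('C')(L, v) = 16 (Function('C')(L, v) = Mul(-4, -4) = 16)
Function('m')(A, Z) = 16
Add(380, Mul(53, Function('Y')(20, Function('m')(Add(-3, -4), -2)))) = Add(380, Mul(53, 16)) = Add(380, 848) = 1228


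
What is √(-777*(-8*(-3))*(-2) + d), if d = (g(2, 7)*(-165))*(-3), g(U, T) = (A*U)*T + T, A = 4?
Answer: 3*√7609 ≈ 261.69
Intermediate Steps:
g(U, T) = T + 4*T*U (g(U, T) = (4*U)*T + T = 4*T*U + T = T + 4*T*U)
d = 31185 (d = ((7*(1 + 4*2))*(-165))*(-3) = ((7*(1 + 8))*(-165))*(-3) = ((7*9)*(-165))*(-3) = (63*(-165))*(-3) = -10395*(-3) = 31185)
√(-777*(-8*(-3))*(-2) + d) = √(-777*(-8*(-3))*(-2) + 31185) = √(-18648*(-2) + 31185) = √(-777*(-48) + 31185) = √(37296 + 31185) = √68481 = 3*√7609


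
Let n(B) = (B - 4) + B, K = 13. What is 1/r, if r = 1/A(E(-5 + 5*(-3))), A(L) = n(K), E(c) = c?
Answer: 22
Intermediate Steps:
n(B) = -4 + 2*B (n(B) = (-4 + B) + B = -4 + 2*B)
A(L) = 22 (A(L) = -4 + 2*13 = -4 + 26 = 22)
r = 1/22 ≈ 0.045455
1/r = 1/(1/22) = 22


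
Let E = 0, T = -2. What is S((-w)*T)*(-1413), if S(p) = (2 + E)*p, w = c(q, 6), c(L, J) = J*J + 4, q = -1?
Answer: -226080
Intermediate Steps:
c(L, J) = 4 + J² (c(L, J) = J² + 4 = 4 + J²)
w = 40 (w = 4 + 6² = 4 + 36 = 40)
S(p) = 2*p (S(p) = (2 + 0)*p = 2*p)
S((-w)*T)*(-1413) = (2*(-1*40*(-2)))*(-1413) = (2*(-40*(-2)))*(-1413) = (2*80)*(-1413) = 160*(-1413) = -226080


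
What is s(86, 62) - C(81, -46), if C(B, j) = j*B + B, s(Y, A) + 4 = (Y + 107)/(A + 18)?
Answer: 291473/80 ≈ 3643.4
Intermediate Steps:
s(Y, A) = -4 + (107 + Y)/(18 + A) (s(Y, A) = -4 + (Y + 107)/(A + 18) = -4 + (107 + Y)/(18 + A))
C(B, j) = B + B*j (C(B, j) = B*j + B = B + B*j)
s(86, 62) - C(81, -46) = (35 + 86 - 4*62)/(18 + 62) - 81*(1 - 46) = (35 + 86 - 248)/80 - 81*(-45) = (1/80)*(-127) - 1*(-3645) = -127/80 + 3645 = 291473/80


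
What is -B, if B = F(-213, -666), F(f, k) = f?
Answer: 213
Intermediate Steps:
B = -213
-B = -1*(-213) = 213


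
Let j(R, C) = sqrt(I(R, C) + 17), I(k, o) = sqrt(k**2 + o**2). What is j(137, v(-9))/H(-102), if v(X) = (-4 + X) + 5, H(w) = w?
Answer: -sqrt(17 + sqrt(18833))/102 ≈ -0.12176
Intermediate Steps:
v(X) = 1 + X
j(R, C) = sqrt(17 + sqrt(C**2 + R**2)) (j(R, C) = sqrt(sqrt(R**2 + C**2) + 17) = sqrt(sqrt(C**2 + R**2) + 17) = sqrt(17 + sqrt(C**2 + R**2)))
j(137, v(-9))/H(-102) = sqrt(17 + sqrt((1 - 9)**2 + 137**2))/(-102) = sqrt(17 + sqrt((-8)**2 + 18769))*(-1/102) = sqrt(17 + sqrt(64 + 18769))*(-1/102) = sqrt(17 + sqrt(18833))*(-1/102) = -sqrt(17 + sqrt(18833))/102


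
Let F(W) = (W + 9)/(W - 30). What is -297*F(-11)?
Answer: -594/41 ≈ -14.488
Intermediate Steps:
F(W) = (9 + W)/(-30 + W)
-297*F(-11) = -297*(9 - 11)/(-30 - 11) = -297*(-2)/(-41) = -(-297)*(-2)/41 = -297*2/41 = -594/41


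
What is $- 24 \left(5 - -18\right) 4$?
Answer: $-2208$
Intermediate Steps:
$- 24 \left(5 - -18\right) 4 = - 24 \left(5 + 18\right) 4 = \left(-24\right) 23 \cdot 4 = \left(-552\right) 4 = -2208$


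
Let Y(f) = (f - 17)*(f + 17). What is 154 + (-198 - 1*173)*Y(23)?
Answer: -88886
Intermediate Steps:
Y(f) = (-17 + f)*(17 + f)
154 + (-198 - 1*173)*Y(23) = 154 + (-198 - 1*173)*(-289 + 23**2) = 154 + (-198 - 173)*(-289 + 529) = 154 - 371*240 = 154 - 89040 = -88886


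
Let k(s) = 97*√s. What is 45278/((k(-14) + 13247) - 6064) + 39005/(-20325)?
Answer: 20412079191/4672691755 - 4391966*I*√14/51727215 ≈ 4.3684 - 0.31769*I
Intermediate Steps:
45278/((k(-14) + 13247) - 6064) + 39005/(-20325) = 45278/((97*√(-14) + 13247) - 6064) + 39005/(-20325) = 45278/((97*(I*√14) + 13247) - 6064) + 39005*(-1/20325) = 45278/((97*I*√14 + 13247) - 6064) - 7801/4065 = 45278/((13247 + 97*I*√14) - 6064) - 7801/4065 = 45278/(7183 + 97*I*√14) - 7801/4065 = -7801/4065 + 45278/(7183 + 97*I*√14)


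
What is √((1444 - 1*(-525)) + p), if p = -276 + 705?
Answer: √2398 ≈ 48.969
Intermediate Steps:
p = 429
√((1444 - 1*(-525)) + p) = √((1444 - 1*(-525)) + 429) = √((1444 + 525) + 429) = √(1969 + 429) = √2398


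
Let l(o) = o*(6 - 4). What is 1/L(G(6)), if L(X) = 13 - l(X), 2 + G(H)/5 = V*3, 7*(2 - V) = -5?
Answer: -7/339 ≈ -0.020649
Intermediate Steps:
l(o) = 2*o (l(o) = o*2 = 2*o)
V = 19/7 (V = 2 - ⅐*(-5) = 2 + 5/7 = 19/7 ≈ 2.7143)
G(H) = 215/7 (G(H) = -10 + 5*((19/7)*3) = -10 + 5*(57/7) = -10 + 285/7 = 215/7)
L(X) = 13 - 2*X
1/L(G(6)) = 1/(13 - 2*215/7) = 1/(13 - 430/7) = 1/(-339/7) = -7/339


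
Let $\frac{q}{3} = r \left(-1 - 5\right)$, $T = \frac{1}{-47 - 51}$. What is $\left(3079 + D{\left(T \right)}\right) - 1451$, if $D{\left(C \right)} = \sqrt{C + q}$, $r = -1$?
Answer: $1628 + \frac{\sqrt{3526}}{14} \approx 1632.2$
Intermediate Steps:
$T = - \frac{1}{98}$ ($T = \frac{1}{-98} = - \frac{1}{98} \approx -0.010204$)
$q = 18$ ($q = 3 \left(- (-1 - 5)\right) = 3 \left(\left(-1\right) \left(-6\right)\right) = 3 \cdot 6 = 18$)
$D{\left(C \right)} = \sqrt{18 + C}$ ($D{\left(C \right)} = \sqrt{C + 18} = \sqrt{18 + C}$)
$\left(3079 + D{\left(T \right)}\right) - 1451 = \left(3079 + \sqrt{18 - \frac{1}{98}}\right) - 1451 = \left(3079 + \sqrt{\frac{1763}{98}}\right) - 1451 = \left(3079 + \frac{\sqrt{3526}}{14}\right) - 1451 = 1628 + \frac{\sqrt{3526}}{14}$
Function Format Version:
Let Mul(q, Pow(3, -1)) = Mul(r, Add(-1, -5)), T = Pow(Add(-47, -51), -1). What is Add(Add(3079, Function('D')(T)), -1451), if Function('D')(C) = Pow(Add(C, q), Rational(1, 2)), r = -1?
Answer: Add(1628, Mul(Rational(1, 14), Pow(3526, Rational(1, 2)))) ≈ 1632.2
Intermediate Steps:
T = Rational(-1, 98) (T = Pow(-98, -1) = Rational(-1, 98) ≈ -0.010204)
q = 18 (q = Mul(3, Mul(-1, Add(-1, -5))) = Mul(3, Mul(-1, -6)) = Mul(3, 6) = 18)
Function('D')(C) = Pow(Add(18, C), Rational(1, 2)) (Function('D')(C) = Pow(Add(C, 18), Rational(1, 2)) = Pow(Add(18, C), Rational(1, 2)))
Add(Add(3079, Function('D')(T)), -1451) = Add(Add(3079, Pow(Add(18, Rational(-1, 98)), Rational(1, 2))), -1451) = Add(Add(3079, Pow(Rational(1763, 98), Rational(1, 2))), -1451) = Add(Add(3079, Mul(Rational(1, 14), Pow(3526, Rational(1, 2)))), -1451) = Add(1628, Mul(Rational(1, 14), Pow(3526, Rational(1, 2))))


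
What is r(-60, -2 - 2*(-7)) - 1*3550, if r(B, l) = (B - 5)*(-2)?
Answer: -3420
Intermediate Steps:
r(B, l) = 10 - 2*B (r(B, l) = (-5 + B)*(-2) = 10 - 2*B)
r(-60, -2 - 2*(-7)) - 1*3550 = (10 - 2*(-60)) - 1*3550 = (10 + 120) - 3550 = 130 - 3550 = -3420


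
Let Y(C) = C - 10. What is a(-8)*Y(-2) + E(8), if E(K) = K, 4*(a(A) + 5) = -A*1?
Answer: 44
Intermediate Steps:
a(A) = -5 - A/4 (a(A) = -5 + (-A*1)/4 = -5 + (-A)/4 = -5 - A/4)
Y(C) = -10 + C
a(-8)*Y(-2) + E(8) = (-5 - 1/4*(-8))*(-10 - 2) + 8 = (-5 + 2)*(-12) + 8 = -3*(-12) + 8 = 36 + 8 = 44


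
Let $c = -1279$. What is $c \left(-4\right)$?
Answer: $5116$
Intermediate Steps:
$c \left(-4\right) = \left(-1279\right) \left(-4\right) = 5116$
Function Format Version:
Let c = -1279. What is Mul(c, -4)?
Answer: 5116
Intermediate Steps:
Mul(c, -4) = Mul(-1279, -4) = 5116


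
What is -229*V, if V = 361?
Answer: -82669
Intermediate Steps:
-229*V = -229*361 = -82669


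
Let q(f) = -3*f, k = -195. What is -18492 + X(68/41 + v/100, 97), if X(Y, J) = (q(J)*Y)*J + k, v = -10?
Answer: -25698723/410 ≈ -62680.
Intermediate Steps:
X(Y, J) = -195 - 3*Y*J² (X(Y, J) = ((-3*J)*Y)*J - 195 = (-3*J*Y)*J - 195 = -3*Y*J² - 195 = -195 - 3*Y*J²)
-18492 + X(68/41 + v/100, 97) = -18492 + (-195 - 3*(68/41 - 10/100)*97²) = -18492 + (-195 - 3*(68*(1/41) - 10*1/100)*9409) = -18492 + (-195 - 3*(68/41 - ⅒)*9409) = -18492 + (-195 - 3*639/410*9409) = -18492 + (-195 - 18037053/410) = -18492 - 18117003/410 = -25698723/410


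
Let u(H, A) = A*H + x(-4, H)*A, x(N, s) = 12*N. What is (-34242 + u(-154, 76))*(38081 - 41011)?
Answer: 145310420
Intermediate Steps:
u(H, A) = -48*A + A*H (u(H, A) = A*H + (12*(-4))*A = A*H - 48*A = -48*A + A*H)
(-34242 + u(-154, 76))*(38081 - 41011) = (-34242 + 76*(-48 - 154))*(38081 - 41011) = (-34242 + 76*(-202))*(-2930) = (-34242 - 15352)*(-2930) = -49594*(-2930) = 145310420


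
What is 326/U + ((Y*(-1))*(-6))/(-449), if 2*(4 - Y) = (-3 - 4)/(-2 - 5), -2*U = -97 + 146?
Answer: -293777/22001 ≈ -13.353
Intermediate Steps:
U = -49/2 (U = -(-97 + 146)/2 = -1/2*49 = -49/2 ≈ -24.500)
Y = 7/2 (Y = 4 - (-3 - 4)/(2*(-2 - 5)) = 4 - (-7)/(2*(-7)) = 4 - (-7)*(-1)/(2*7) = 4 - 1/2*1 = 4 - 1/2 = 7/2 ≈ 3.5000)
326/U + ((Y*(-1))*(-6))/(-449) = 326/(-49/2) + (((7/2)*(-1))*(-6))/(-449) = 326*(-2/49) - 7/2*(-6)*(-1/449) = -652/49 + 21*(-1/449) = -652/49 - 21/449 = -293777/22001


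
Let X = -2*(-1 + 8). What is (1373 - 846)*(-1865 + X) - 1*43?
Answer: -990276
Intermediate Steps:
X = -14 (X = -2*7 = -14)
(1373 - 846)*(-1865 + X) - 1*43 = (1373 - 846)*(-1865 - 14) - 1*43 = 527*(-1879) - 43 = -990233 - 43 = -990276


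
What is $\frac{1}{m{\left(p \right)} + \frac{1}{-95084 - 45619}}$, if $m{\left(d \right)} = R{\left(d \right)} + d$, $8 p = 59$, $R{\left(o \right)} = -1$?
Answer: $\frac{1125624}{7175845} \approx 0.15686$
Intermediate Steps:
$p = \frac{59}{8}$ ($p = \frac{1}{8} \cdot 59 = \frac{59}{8} \approx 7.375$)
$m{\left(d \right)} = -1 + d$
$\frac{1}{m{\left(p \right)} + \frac{1}{-95084 - 45619}} = \frac{1}{\left(-1 + \frac{59}{8}\right) + \frac{1}{-95084 - 45619}} = \frac{1}{\frac{51}{8} + \frac{1}{-140703}} = \frac{1}{\frac{51}{8} - \frac{1}{140703}} = \frac{1}{\frac{7175845}{1125624}} = \frac{1125624}{7175845}$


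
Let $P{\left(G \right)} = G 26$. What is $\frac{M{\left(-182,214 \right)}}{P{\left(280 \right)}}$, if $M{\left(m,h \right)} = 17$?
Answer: $\frac{17}{7280} \approx 0.0023352$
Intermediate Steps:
$P{\left(G \right)} = 26 G$
$\frac{M{\left(-182,214 \right)}}{P{\left(280 \right)}} = \frac{17}{26 \cdot 280} = \frac{17}{7280}$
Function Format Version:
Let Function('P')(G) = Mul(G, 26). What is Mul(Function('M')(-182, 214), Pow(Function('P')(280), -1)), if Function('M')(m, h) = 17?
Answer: Rational(17, 7280) ≈ 0.0023352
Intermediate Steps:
Function('P')(G) = Mul(26, G)
Mul(Function('M')(-182, 214), Pow(Function('P')(280), -1)) = Mul(17, Pow(Mul(26, 280), -1)) = Mul(17, Pow(7280, -1)) = Mul(17, Rational(1, 7280)) = Rational(17, 7280)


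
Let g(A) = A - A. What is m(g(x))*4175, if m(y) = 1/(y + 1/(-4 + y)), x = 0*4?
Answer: -16700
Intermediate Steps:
x = 0
g(A) = 0
m(g(x))*4175 = ((-4 + 0)/(1 + 0² - 4*0))*4175 = (-4/(1 + 0 + 0))*4175 = (-4/1)*4175 = (1*(-4))*4175 = -4*4175 = -16700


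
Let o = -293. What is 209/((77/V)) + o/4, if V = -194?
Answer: -16795/28 ≈ -599.82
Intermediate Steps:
209/((77/V)) + o/4 = 209/((77/(-194))) - 293/4 = 209/((77*(-1/194))) - 293*1/4 = 209/(-77/194) - 293/4 = 209*(-194/77) - 293/4 = -3686/7 - 293/4 = -16795/28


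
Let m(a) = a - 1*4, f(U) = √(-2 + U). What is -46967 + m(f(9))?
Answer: -46971 + √7 ≈ -46968.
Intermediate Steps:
m(a) = -4 + a (m(a) = a - 4 = -4 + a)
-46967 + m(f(9)) = -46967 + (-4 + √(-2 + 9)) = -46967 + (-4 + √7) = -46971 + √7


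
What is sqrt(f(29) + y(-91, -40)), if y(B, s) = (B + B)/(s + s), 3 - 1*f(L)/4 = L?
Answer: I*sqrt(40690)/20 ≈ 10.086*I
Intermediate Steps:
f(L) = 12 - 4*L
y(B, s) = B/s (y(B, s) = (2*B)/((2*s)) = (2*B)*(1/(2*s)) = B/s)
sqrt(f(29) + y(-91, -40)) = sqrt((12 - 4*29) - 91/(-40)) = sqrt((12 - 116) - 91*(-1/40)) = sqrt(-104 + 91/40) = sqrt(-4069/40) = I*sqrt(40690)/20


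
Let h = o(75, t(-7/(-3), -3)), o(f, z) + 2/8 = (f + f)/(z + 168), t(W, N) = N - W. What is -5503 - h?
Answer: -335724/61 ≈ -5503.7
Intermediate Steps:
o(f, z) = -¼ + 2*f/(168 + z) (o(f, z) = -¼ + (f + f)/(z + 168) = -¼ + (2*f)/(168 + z) = -¼ + 2*f/(168 + z))
h = 41/61 (h = (-168 - (-3 - (-7)/(-3)) + 8*75)/(4*(168 + (-3 - (-7)/(-3)))) = (-168 - (-3 - (-7)*(-1)/3) + 600)/(4*(168 + (-3 - (-7)*(-1)/3))) = (-168 - (-3 - 1*7/3) + 600)/(4*(168 + (-3 - 1*7/3))) = (-168 - (-3 - 7/3) + 600)/(4*(168 + (-3 - 7/3))) = (-168 - 1*(-16/3) + 600)/(4*(168 - 16/3)) = (-168 + 16/3 + 600)/(4*(488/3)) = (¼)*(3/488)*(1312/3) = 41/61 ≈ 0.67213)
-5503 - h = -5503 - 1*41/61 = -5503 - 41/61 = -335724/61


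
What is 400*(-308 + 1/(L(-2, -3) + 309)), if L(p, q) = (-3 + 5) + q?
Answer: -9486300/77 ≈ -1.2320e+5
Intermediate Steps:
L(p, q) = 2 + q
400*(-308 + 1/(L(-2, -3) + 309)) = 400*(-308 + 1/((2 - 3) + 309)) = 400*(-308 + 1/(-1 + 309)) = 400*(-308 + 1/308) = 400*(-94863/308) = -9486300/77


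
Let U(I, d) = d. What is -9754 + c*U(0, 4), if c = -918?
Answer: -13426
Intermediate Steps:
-9754 + c*U(0, 4) = -9754 - 918*4 = -9754 - 3672 = -13426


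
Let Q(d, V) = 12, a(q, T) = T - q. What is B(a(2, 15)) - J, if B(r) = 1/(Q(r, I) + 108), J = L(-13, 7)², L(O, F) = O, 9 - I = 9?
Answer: -20279/120 ≈ -168.99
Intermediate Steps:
I = 0 (I = 9 - 1*9 = 9 - 9 = 0)
J = 169 (J = (-13)² = 169)
B(r) = 1/120 (B(r) = 1/(12 + 108) = 1/120)
B(a(2, 15)) - J = 1/120 - 1*169 = 1/120 - 169 = -20279/120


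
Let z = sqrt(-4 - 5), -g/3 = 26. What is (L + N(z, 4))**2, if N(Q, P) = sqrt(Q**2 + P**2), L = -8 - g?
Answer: (70 + sqrt(7))**2 ≈ 5277.4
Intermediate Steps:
g = -78 (g = -3*26 = -78)
z = 3*I (z = sqrt(-9) = 3*I ≈ 3.0*I)
L = 70 (L = -8 - 1*(-78) = -8 + 78 = 70)
N(Q, P) = sqrt(P**2 + Q**2)
(L + N(z, 4))**2 = (70 + sqrt(4**2 + (3*I)**2))**2 = (70 + sqrt(16 - 9))**2 = (70 + sqrt(7))**2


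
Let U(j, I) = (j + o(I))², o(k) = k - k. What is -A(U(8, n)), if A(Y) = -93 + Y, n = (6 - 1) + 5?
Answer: 29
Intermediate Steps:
n = 10 (n = 5 + 5 = 10)
o(k) = 0
U(j, I) = j² (U(j, I) = (j + 0)² = j²)
-A(U(8, n)) = -(-93 + 8²) = -(-93 + 64) = -1*(-29) = 29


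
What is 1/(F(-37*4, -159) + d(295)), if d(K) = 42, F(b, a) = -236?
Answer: -1/194 ≈ -0.0051546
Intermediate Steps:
1/(F(-37*4, -159) + d(295)) = 1/(-236 + 42) = 1/(-194) = -1/194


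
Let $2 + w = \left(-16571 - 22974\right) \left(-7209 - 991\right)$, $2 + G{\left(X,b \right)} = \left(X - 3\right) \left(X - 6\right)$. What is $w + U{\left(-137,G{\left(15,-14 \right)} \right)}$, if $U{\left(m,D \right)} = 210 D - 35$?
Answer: $324291223$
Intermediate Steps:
$G{\left(X,b \right)} = -2 + \left(-6 + X\right) \left(-3 + X\right)$ ($G{\left(X,b \right)} = -2 + \left(X - 3\right) \left(X - 6\right) = -2 + \left(-3 + X\right) \left(-6 + X\right) = -2 + \left(-6 + X\right) \left(-3 + X\right)$)
$U{\left(m,D \right)} = -35 + 210 D$
$w = 324268998$ ($w = -2 + \left(-16571 - 22974\right) \left(-7209 - 991\right) = -2 - -324269000 = -2 + 324269000 = 324268998$)
$w + U{\left(-137,G{\left(15,-14 \right)} \right)} = 324268998 - \left(35 - 210 \left(16 + 15^{2} - 135\right)\right) = 324268998 - \left(35 - 210 \left(16 + 225 - 135\right)\right) = 324268998 + \left(-35 + 210 \cdot 106\right) = 324268998 + \left(-35 + 22260\right) = 324268998 + 22225 = 324291223$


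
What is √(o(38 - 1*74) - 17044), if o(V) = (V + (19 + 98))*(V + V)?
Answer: 2*I*√5719 ≈ 151.25*I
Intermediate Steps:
o(V) = 2*V*(117 + V) (o(V) = (V + 117)*(2*V) = (117 + V)*(2*V) = 2*V*(117 + V))
√(o(38 - 1*74) - 17044) = √(2*(38 - 1*74)*(117 + (38 - 1*74)) - 17044) = √(2*(38 - 74)*(117 + (38 - 74)) - 17044) = √(2*(-36)*(117 - 36) - 17044) = √(2*(-36)*81 - 17044) = √(-5832 - 17044) = √(-22876) = 2*I*√5719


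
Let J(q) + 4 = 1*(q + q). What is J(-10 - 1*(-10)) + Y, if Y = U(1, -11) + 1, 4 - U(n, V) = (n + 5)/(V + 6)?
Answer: 11/5 ≈ 2.2000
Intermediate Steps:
U(n, V) = 4 - (5 + n)/(6 + V) (U(n, V) = 4 - (n + 5)/(V + 6) = 4 - (5 + n)/(6 + V))
J(q) = -4 + 2*q (J(q) = -4 + 1*(q + q) = -4 + 1*(2*q) = -4 + 2*q)
Y = 31/5 (Y = (19 - 1*1 + 4*(-11))/(6 - 11) + 1 = (19 - 1 - 44)/(-5) + 1 = -⅕*(-26) + 1 = 26/5 + 1 = 31/5 ≈ 6.2000)
J(-10 - 1*(-10)) + Y = (-4 + 2*(-10 - 1*(-10))) + 31/5 = (-4 + 2*(-10 + 10)) + 31/5 = (-4 + 2*0) + 31/5 = (-4 + 0) + 31/5 = -4 + 31/5 = 11/5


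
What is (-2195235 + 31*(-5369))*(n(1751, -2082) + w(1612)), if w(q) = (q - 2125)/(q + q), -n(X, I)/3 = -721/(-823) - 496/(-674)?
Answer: 5274147641490315/447089812 ≈ 1.1797e+7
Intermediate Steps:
n(X, I) = -1341243/277351 (n(X, I) = -3*(-721/(-823) - 496/(-674)) = -3*(-721*(-1/823) - 496*(-1/674)) = -3*(721/823 + 248/337) = -3*447081/277351 = -1341243/277351)
w(q) = (-2125 + q)/(2*q) (w(q) = (-2125 + q)/((2*q)) = (-2125 + q)*(1/(2*q)) = (-2125 + q)/(2*q))
(-2195235 + 31*(-5369))*(n(1751, -2082) + w(1612)) = (-2195235 + 31*(-5369))*(-1341243/277351 + (½)*(-2125 + 1612)/1612) = (-2195235 - 166439)*(-1341243/277351 + (½)*(1/1612)*(-513)) = -2361674*(-1341243/277351 - 513/3224) = -2361674*(-4466448495/894179624) = 5274147641490315/447089812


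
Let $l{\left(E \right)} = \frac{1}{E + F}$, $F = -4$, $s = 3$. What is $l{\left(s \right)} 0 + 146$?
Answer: $146$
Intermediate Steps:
$l{\left(E \right)} = \frac{1}{-4 + E}$ ($l{\left(E \right)} = \frac{1}{E - 4} = \frac{1}{-4 + E}$)
$l{\left(s \right)} 0 + 146 = \frac{1}{-4 + 3} \cdot 0 + 146 = \frac{1}{-1} \cdot 0 + 146 = \left(-1\right) 0 + 146 = 0 + 146 = 146$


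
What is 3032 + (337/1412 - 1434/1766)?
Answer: 3779570639/1246796 ≈ 3031.4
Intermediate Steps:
3032 + (337/1412 - 1434/1766) = 3032 + (337*(1/1412) - 1434*1/1766) = 3032 + (337/1412 - 717/883) = 3032 - 714833/1246796 = 3779570639/1246796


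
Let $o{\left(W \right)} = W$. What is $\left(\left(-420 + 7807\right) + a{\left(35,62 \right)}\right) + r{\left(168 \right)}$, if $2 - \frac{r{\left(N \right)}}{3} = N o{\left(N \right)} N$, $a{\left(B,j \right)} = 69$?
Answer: $-14217434$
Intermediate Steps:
$r{\left(N \right)} = 6 - 3 N^{3}$ ($r{\left(N \right)} = 6 - 3 N N N = 6 - 3 N^{2} N = 6 - 3 N^{3}$)
$\left(\left(-420 + 7807\right) + a{\left(35,62 \right)}\right) + r{\left(168 \right)} = \left(\left(-420 + 7807\right) + 69\right) + \left(6 - 3 \cdot 168^{3}\right) = \left(7387 + 69\right) + \left(6 - 14224896\right) = 7456 + \left(6 - 14224896\right) = 7456 - 14224890 = -14217434$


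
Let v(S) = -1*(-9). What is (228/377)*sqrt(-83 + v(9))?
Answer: 228*I*sqrt(74)/377 ≈ 5.2025*I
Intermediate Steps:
v(S) = 9
(228/377)*sqrt(-83 + v(9)) = (228/377)*sqrt(-83 + 9) = (228*(1/377))*sqrt(-74) = 228*(I*sqrt(74))/377 = 228*I*sqrt(74)/377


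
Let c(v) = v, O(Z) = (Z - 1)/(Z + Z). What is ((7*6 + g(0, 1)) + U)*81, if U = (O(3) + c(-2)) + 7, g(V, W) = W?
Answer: 3915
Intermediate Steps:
O(Z) = (-1 + Z)/(2*Z) (O(Z) = (-1 + Z)/((2*Z)) = (-1 + Z)*(1/(2*Z)) = (-1 + Z)/(2*Z))
U = 16/3 (U = ((½)*(-1 + 3)/3 - 2) + 7 = ((½)*(⅓)*2 - 2) + 7 = (⅓ - 2) + 7 = -5/3 + 7 = 16/3 ≈ 5.3333)
((7*6 + g(0, 1)) + U)*81 = ((7*6 + 1) + 16/3)*81 = ((42 + 1) + 16/3)*81 = (43 + 16/3)*81 = (145/3)*81 = 3915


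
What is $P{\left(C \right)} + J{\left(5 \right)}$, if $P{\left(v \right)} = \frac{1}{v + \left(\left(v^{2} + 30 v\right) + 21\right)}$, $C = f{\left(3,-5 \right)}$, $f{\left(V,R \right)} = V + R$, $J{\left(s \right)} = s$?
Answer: $\frac{184}{37} \approx 4.973$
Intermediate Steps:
$f{\left(V,R \right)} = R + V$
$C = -2$ ($C = -5 + 3 = -2$)
$P{\left(v \right)} = \frac{1}{21 + v^{2} + 31 v}$ ($P{\left(v \right)} = \frac{1}{v + \left(21 + v^{2} + 30 v\right)} = \frac{1}{21 + v^{2} + 31 v}$)
$P{\left(C \right)} + J{\left(5 \right)} = \frac{1}{21 + \left(-2\right)^{2} + 31 \left(-2\right)} + 5 = \frac{1}{21 + 4 - 62} + 5 = \frac{1}{-37} + 5 = - \frac{1}{37} + 5 = \frac{184}{37}$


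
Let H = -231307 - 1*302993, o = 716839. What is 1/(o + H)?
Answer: 1/182539 ≈ 5.4783e-6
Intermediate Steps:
H = -534300 (H = -231307 - 302993 = -534300)
1/(o + H) = 1/(716839 - 534300) = 1/182539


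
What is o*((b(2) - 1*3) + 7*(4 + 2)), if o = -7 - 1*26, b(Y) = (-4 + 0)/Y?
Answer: -1221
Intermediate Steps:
b(Y) = -4/Y
o = -33 (o = -7 - 26 = -33)
o*((b(2) - 1*3) + 7*(4 + 2)) = -33*((-4/2 - 1*3) + 7*(4 + 2)) = -33*((-4*½ - 3) + 7*6) = -33*((-2 - 3) + 42) = -33*(-5 + 42) = -33*37 = -1221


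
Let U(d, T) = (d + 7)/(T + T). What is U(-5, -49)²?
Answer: 1/2401 ≈ 0.00041649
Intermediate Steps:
U(d, T) = (7 + d)/(2*T) (U(d, T) = (7 + d)/((2*T)) = (7 + d)*(1/(2*T)) = (7 + d)/(2*T))
U(-5, -49)² = ((½)*(7 - 5)/(-49))² = ((½)*(-1/49)*2)² = (-1/49)² = 1/2401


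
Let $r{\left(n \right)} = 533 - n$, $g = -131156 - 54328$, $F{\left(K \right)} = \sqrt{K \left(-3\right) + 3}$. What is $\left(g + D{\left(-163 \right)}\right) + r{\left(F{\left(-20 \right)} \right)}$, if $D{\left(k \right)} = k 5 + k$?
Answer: $-185929 - 3 \sqrt{7} \approx -1.8594 \cdot 10^{5}$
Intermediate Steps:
$D{\left(k \right)} = 6 k$ ($D{\left(k \right)} = 5 k + k = 6 k$)
$F{\left(K \right)} = \sqrt{3 - 3 K}$ ($F{\left(K \right)} = \sqrt{- 3 K + 3} = \sqrt{3 - 3 K}$)
$g = -185484$ ($g = -131156 - 54328 = -185484$)
$\left(g + D{\left(-163 \right)}\right) + r{\left(F{\left(-20 \right)} \right)} = \left(-185484 + 6 \left(-163\right)\right) + \left(533 - \sqrt{3 - -60}\right) = \left(-185484 - 978\right) + \left(533 - \sqrt{3 + 60}\right) = -186462 + \left(533 - \sqrt{63}\right) = -186462 + \left(533 - 3 \sqrt{7}\right) = -185929 - 3 \sqrt{7}$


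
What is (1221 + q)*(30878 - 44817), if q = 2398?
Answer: -50445241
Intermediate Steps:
(1221 + q)*(30878 - 44817) = (1221 + 2398)*(30878 - 44817) = 3619*(-13939) = -50445241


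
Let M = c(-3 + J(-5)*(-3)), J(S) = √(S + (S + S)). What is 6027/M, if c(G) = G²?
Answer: 2009/(3*(1 + I*√15)²) ≈ -36.622 - 20.263*I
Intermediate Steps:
J(S) = √3*√S (J(S) = √(S + 2*S) = √(3*S) = √3*√S)
M = (-3 - 3*I*√15)² (M = (-3 + (√3*√(-5))*(-3))² = (-3 + (√3*(I*√5))*(-3))² = (-3 + (I*√15)*(-3))² = (-3 - 3*I*√15)² ≈ -126.0 + 69.714*I)
6027/M = 6027/(-126 + 18*I*√15)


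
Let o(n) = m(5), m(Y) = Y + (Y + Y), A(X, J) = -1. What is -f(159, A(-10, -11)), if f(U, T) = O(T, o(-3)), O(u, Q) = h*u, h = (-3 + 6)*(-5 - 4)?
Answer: -27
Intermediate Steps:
h = -27 (h = 3*(-9) = -27)
m(Y) = 3*Y (m(Y) = Y + 2*Y = 3*Y)
o(n) = 15 (o(n) = 3*5 = 15)
O(u, Q) = -27*u
f(U, T) = -27*T
-f(159, A(-10, -11)) = -(-27)*(-1) = -1*27 = -27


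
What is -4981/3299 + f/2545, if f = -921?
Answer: -15715024/8395955 ≈ -1.8717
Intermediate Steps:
-4981/3299 + f/2545 = -4981/3299 - 921/2545 = -15715024/8395955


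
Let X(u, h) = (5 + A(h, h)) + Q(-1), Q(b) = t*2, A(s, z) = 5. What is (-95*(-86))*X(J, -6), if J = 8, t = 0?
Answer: 81700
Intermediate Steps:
Q(b) = 0 (Q(b) = 0*2 = 0)
X(u, h) = 10 (X(u, h) = (5 + 5) + 0 = 10 + 0 = 10)
(-95*(-86))*X(J, -6) = -95*(-86)*10 = 8170*10 = 81700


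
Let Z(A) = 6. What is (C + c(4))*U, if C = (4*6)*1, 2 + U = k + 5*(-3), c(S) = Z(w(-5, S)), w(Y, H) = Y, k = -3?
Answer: -600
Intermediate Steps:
c(S) = 6
U = -20 (U = -2 + (-3 + 5*(-3)) = -2 + (-3 - 15) = -2 - 18 = -20)
C = 24 (C = 24*1 = 24)
(C + c(4))*U = (24 + 6)*(-20) = 30*(-20) = -600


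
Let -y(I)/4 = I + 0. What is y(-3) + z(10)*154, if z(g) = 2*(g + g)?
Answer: 6172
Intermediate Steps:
y(I) = -4*I (y(I) = -4*(I + 0) = -4*I)
z(g) = 4*g (z(g) = 2*(2*g) = 4*g)
y(-3) + z(10)*154 = -4*(-3) + (4*10)*154 = 12 + 40*154 = 12 + 6160 = 6172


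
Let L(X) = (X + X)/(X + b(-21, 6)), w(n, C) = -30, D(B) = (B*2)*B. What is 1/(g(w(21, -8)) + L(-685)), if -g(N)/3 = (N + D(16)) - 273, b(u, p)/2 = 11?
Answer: -663/414331 ≈ -0.0016002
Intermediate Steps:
b(u, p) = 22 (b(u, p) = 2*11 = 22)
D(B) = 2*B**2 (D(B) = (2*B)*B = 2*B**2)
L(X) = 2*X/(22 + X) (L(X) = (X + X)/(X + 22) = (2*X)/(22 + X) = 2*X/(22 + X))
g(N) = -717 - 3*N (g(N) = -3*((N + 2*16**2) - 273) = -3*((N + 2*256) - 273) = -3*((N + 512) - 273) = -3*((512 + N) - 273) = -3*(239 + N) = -717 - 3*N)
1/(g(w(21, -8)) + L(-685)) = 1/((-717 - 3*(-30)) + 2*(-685)/(22 - 685)) = 1/((-717 + 90) + 2*(-685)/(-663)) = 1/(-627 + 2*(-685)*(-1/663)) = 1/(-627 + 1370/663) = 1/(-414331/663) = -663/414331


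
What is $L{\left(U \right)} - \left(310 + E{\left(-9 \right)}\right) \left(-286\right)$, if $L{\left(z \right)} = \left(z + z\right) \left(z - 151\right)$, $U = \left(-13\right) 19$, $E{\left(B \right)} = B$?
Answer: $282698$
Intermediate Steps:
$U = -247$
$L{\left(z \right)} = 2 z \left(-151 + z\right)$
$L{\left(U \right)} - \left(310 + E{\left(-9 \right)}\right) \left(-286\right) = 2 \left(-247\right) \left(-151 - 247\right) - \left(310 - 9\right) \left(-286\right) = 2 \left(-247\right) \left(-398\right) - 301 \left(-286\right) = 196612 - -86086 = 196612 + 86086 = 282698$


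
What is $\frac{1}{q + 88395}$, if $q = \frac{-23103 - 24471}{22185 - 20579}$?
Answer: $\frac{803}{70957398} \approx 1.1317 \cdot 10^{-5}$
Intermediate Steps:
$q = - \frac{23787}{803}$ ($q = - \frac{47574}{1606} = \left(-47574\right) \frac{1}{1606} = - \frac{23787}{803} \approx -29.623$)
$\frac{1}{q + 88395} = \frac{1}{- \frac{23787}{803} + 88395} = \frac{1}{\frac{70957398}{803}} = \frac{803}{70957398}$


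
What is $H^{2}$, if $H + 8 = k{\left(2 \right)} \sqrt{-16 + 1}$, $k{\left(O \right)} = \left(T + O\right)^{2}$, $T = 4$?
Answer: $-19376 - 576 i \sqrt{15} \approx -19376.0 - 2230.8 i$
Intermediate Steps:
$k{\left(O \right)} = \left(4 + O\right)^{2}$
$H = -8 + 36 i \sqrt{15}$ ($H = -8 + \left(4 + 2\right)^{2} \sqrt{-16 + 1} = -8 + 6^{2} \sqrt{-15} = -8 + 36 i \sqrt{15} \approx -8.0 + 139.43 i$)
$H^{2} = \left(-8 + 36 i \sqrt{15}\right)^{2}$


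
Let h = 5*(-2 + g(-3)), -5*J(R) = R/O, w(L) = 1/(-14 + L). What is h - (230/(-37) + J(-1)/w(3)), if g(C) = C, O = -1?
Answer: -3882/185 ≈ -20.984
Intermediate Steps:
J(R) = R/5 (J(R) = -R/(5*(-1)) = -R*(-1)/5 = -(-1)*R/5 = R/5)
h = -25 (h = 5*(-2 - 3) = 5*(-5) = -25)
h - (230/(-37) + J(-1)/w(3)) = -25 - (230/(-37) + ((⅕)*(-1))/(1/(-14 + 3))) = -25 - (230*(-1/37) - 1/(5*(1/(-11)))) = -25 - (-230/37 - 1/(5*(-1/11))) = -25 - (-230/37 - ⅕*(-11)) = -25 - (-230/37 + 11/5) = -25 - 1*(-743/185) = -25 + 743/185 = -3882/185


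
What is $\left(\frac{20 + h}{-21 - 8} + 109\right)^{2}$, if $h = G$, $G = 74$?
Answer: $\frac{9406489}{841} \approx 11185.0$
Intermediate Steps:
$h = 74$
$\left(\frac{20 + h}{-21 - 8} + 109\right)^{2} = \left(\frac{20 + 74}{-21 - 8} + 109\right)^{2} = \left(\frac{94}{-29} + 109\right)^{2} = \left(94 \left(- \frac{1}{29}\right) + 109\right)^{2} = \left(- \frac{94}{29} + 109\right)^{2} = \left(\frac{3067}{29}\right)^{2} = \frac{9406489}{841}$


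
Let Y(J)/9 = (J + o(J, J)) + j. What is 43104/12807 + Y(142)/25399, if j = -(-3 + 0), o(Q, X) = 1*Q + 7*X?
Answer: 414150133/108428331 ≈ 3.8196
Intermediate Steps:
o(Q, X) = Q + 7*X
j = 3 (j = -1*(-3) = 3)
Y(J) = 27 + 81*J (Y(J) = 9*((J + (J + 7*J)) + 3) = 9*((J + 8*J) + 3) = 9*(9*J + 3) = 9*(3 + 9*J) = 27 + 81*J)
43104/12807 + Y(142)/25399 = 43104/12807 + (27 + 81*142)/25399 = 43104*(1/12807) + (27 + 11502)*(1/25399) = 14368/4269 + 11529*(1/25399) = 14368/4269 + 11529/25399 = 414150133/108428331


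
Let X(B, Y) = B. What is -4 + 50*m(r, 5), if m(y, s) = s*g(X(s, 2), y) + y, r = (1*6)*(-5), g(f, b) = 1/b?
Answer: -4537/3 ≈ -1512.3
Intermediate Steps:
r = -30 (r = 6*(-5) = -30)
m(y, s) = y + s/y (m(y, s) = s/y + y = y + s/y)
-4 + 50*m(r, 5) = -4 + 50*(-30 + 5/(-30)) = -4 + 50*(-30 + 5*(-1/30)) = -4 + 50*(-30 - 1/6) = -4 + 50*(-181/6) = -4 - 4525/3 = -4537/3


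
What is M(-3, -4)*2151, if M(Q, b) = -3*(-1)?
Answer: 6453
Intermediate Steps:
M(Q, b) = 3
M(-3, -4)*2151 = 3*2151 = 6453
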